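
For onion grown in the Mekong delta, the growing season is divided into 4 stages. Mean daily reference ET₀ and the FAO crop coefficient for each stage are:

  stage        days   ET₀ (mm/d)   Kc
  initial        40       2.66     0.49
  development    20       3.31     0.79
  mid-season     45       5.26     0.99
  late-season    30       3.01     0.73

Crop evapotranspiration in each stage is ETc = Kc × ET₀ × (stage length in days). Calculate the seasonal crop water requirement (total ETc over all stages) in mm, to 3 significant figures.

405 mm

initial: 0.49 × 2.66 × 40 = 52.14 mm
development: 0.79 × 3.31 × 20 = 52.30 mm
mid-season: 0.99 × 5.26 × 45 = 234.33 mm
late-season: 0.73 × 3.01 × 30 = 65.92 mm
Seasonal total = 404.69 mm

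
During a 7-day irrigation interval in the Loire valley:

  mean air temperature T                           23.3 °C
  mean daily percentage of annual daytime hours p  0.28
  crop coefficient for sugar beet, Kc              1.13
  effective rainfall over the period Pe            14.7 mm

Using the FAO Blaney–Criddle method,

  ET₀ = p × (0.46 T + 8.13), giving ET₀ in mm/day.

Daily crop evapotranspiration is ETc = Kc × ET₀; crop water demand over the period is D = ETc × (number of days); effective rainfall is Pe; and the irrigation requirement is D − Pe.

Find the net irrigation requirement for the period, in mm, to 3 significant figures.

27.0 mm

ET₀ = 0.28 × (0.46 × 23.3 + 8.13) = 0.28 × 18.848 = 5.2774 mm/d
ETc = Kc × ET₀ = 1.13 × 5.2774 = 5.9635 mm/d
Crop demand D = ETc × 7 d = 5.9635 × 7 = 41.745 mm
D − Pe = 41.745 − 14.7 = 27.045 mm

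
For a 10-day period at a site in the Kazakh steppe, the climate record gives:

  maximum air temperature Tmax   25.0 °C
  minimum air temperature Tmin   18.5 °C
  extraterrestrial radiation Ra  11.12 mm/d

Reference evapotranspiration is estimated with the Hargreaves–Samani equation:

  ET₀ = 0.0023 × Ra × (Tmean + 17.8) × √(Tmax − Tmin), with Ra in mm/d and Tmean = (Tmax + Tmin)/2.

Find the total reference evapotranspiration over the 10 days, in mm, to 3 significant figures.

Tmean = (25.0 + 18.5)/2 = 21.75 °C
ET₀ = 0.0023 × 11.12 × (21.75 + 17.8) × √6.5 = 0.0023 × 11.12 × 39.55 × 2.5495 = 2.5789 mm/d
Over 10 days: 2.5789 × 10 = 25.789 mm

25.8 mm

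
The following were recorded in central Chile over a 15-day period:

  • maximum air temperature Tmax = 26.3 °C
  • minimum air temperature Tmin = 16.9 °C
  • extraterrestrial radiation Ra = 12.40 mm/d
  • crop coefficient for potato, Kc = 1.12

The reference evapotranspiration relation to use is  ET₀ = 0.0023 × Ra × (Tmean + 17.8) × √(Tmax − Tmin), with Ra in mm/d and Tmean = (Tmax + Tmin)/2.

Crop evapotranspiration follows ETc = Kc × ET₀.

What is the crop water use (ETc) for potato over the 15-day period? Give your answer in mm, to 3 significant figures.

Tmean = (26.3 + 16.9)/2 = 21.60 °C
ET₀ = 0.0023 × 12.40 × (21.60 + 17.8) × √9.4 = 0.0023 × 12.40 × 39.40 × 3.0659 = 3.4451 mm/d
ETc = Kc × ET₀ = 1.12 × 3.4451 = 3.8585 mm/d
Over 15 days: 3.8585 × 15 = 57.878 mm

57.9 mm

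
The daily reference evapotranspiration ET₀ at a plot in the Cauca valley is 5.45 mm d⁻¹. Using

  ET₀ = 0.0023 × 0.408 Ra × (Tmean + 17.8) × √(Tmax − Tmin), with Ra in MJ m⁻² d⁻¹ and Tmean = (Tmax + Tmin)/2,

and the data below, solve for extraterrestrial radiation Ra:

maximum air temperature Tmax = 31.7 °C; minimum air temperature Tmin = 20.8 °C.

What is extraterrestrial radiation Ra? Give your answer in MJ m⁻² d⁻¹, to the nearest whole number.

40 MJ m⁻² d⁻¹

Tmean = (31.7+20.8)/2 = 26.25 °C; ΔT = 10.9
Ra = ET₀ / [0.0023 × 0.408 × (Tmean+17.8) × √ΔT]
   = 5.45 / (0.0023 × 0.408 × 44.05 × 3.3015) = 39.935 MJ m⁻² d⁻¹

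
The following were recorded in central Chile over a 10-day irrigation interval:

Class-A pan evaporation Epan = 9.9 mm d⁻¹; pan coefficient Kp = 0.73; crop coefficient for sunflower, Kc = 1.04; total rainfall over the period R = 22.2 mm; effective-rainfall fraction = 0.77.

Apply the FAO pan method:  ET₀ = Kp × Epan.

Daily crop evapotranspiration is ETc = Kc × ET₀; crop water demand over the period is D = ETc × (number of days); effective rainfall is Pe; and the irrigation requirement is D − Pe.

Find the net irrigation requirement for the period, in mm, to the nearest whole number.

58 mm

ET₀ = 0.73 × 9.9 = 7.2270 mm/d
ETc = Kc × ET₀ = 1.04 × 7.2270 = 7.5161 mm/d
Crop demand D = ETc × 10 d = 7.5161 × 10 = 75.161 mm
Pe = 0.77 × 22.2 = 17.094 mm
D − Pe = 75.161 − 17.094 = 58.067 mm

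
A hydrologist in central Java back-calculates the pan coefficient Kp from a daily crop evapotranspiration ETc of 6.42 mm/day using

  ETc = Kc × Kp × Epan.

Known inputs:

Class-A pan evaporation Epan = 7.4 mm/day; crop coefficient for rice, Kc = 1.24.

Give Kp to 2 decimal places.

ETc = Kc × Kp × Epan  ⇒  Kp = ETc / (Kc × Epan)
Kp = 6.42 / (1.24 × 7.4) = 6.42 / 9.176 = 0.6997

0.70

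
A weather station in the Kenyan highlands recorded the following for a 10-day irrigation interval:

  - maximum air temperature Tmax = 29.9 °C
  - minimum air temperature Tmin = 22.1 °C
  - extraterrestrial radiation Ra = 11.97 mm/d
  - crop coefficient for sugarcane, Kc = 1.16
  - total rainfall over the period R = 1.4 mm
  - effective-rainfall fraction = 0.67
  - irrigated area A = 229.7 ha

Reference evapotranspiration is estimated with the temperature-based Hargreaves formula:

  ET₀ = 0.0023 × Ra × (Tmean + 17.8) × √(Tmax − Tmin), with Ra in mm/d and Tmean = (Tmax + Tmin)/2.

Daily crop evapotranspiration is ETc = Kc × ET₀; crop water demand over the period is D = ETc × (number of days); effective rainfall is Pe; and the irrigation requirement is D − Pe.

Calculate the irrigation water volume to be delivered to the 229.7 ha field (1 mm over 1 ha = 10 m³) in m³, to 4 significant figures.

87580 m³

Tmean = (29.9 + 22.1)/2 = 26.00 °C
ET₀ = 0.0023 × 11.97 × (26.00 + 17.8) × √7.8 = 0.0023 × 11.97 × 43.80 × 2.7928 = 3.3677 mm/d
ETc = Kc × ET₀ = 1.16 × 3.3677 = 3.9065 mm/d
Crop demand D = ETc × 10 d = 3.9065 × 10 = 39.065 mm
Pe = 0.67 × 1.4 = 0.938 mm
D − Pe = 39.065 − 0.938 = 38.127 mm
Volume = 38.127 mm × 229.7 ha × 10 = 87577.7 m³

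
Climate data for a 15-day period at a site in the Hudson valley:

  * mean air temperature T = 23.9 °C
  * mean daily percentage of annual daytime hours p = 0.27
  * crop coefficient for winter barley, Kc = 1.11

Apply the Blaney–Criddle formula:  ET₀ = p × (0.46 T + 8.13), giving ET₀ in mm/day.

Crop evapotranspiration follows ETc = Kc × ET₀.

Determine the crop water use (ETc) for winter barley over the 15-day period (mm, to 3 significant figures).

86.0 mm

ET₀ = 0.27 × (0.46 × 23.9 + 8.13) = 0.27 × 19.124 = 5.1635 mm/d
ETc = Kc × ET₀ = 1.11 × 5.1635 = 5.7315 mm/d
Over 15 days: 5.7315 × 15 = 85.973 mm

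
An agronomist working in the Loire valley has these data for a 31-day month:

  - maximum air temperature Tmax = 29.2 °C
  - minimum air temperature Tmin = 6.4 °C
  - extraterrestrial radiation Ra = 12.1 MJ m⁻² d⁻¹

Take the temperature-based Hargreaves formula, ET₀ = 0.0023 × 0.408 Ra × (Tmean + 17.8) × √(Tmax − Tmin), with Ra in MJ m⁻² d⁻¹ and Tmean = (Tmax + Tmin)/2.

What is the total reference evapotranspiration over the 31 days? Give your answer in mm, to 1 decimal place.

Tmean = (29.2 + 6.4)/2 = 17.80 °C
0.408 Ra = 0.408 × 12.1 = 4.9368 mm/d equivalent
ET₀ = 0.0023 × 4.9368 × (17.80 + 17.8) × √22.8 = 0.0023 × 4.9368 × 35.60 × 4.7749 = 1.9301 mm/d
Over 31 days: 1.9301 × 31 = 59.833 mm

59.8 mm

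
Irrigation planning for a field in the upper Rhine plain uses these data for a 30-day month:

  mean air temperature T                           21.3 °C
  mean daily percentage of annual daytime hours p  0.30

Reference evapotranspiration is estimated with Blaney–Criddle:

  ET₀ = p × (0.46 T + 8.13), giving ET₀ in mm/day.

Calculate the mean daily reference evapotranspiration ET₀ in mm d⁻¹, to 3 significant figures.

5.38 mm d⁻¹

ET₀ = 0.30 × (0.46 × 21.3 + 8.13) = 0.30 × 17.928 = 5.3784 mm/d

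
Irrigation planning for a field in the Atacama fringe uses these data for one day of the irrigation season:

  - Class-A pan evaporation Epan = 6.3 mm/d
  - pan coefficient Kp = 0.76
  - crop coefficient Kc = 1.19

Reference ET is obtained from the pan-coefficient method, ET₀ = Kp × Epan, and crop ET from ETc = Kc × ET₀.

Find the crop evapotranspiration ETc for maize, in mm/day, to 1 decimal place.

ET₀ = 0.76 × 6.3 = 4.7880 mm/d
ETc = Kc × ET₀ = 1.19 × 4.7880 = 5.6977 mm/d

5.7 mm/day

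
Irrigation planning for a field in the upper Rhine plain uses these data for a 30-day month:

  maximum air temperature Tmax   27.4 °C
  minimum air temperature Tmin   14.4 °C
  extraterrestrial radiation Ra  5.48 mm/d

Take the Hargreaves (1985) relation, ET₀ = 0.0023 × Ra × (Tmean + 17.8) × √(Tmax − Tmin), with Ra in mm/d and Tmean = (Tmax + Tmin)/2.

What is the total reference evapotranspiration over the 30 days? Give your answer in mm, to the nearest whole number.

53 mm

Tmean = (27.4 + 14.4)/2 = 20.90 °C
ET₀ = 0.0023 × 5.48 × (20.90 + 17.8) × √13.0 = 0.0023 × 5.48 × 38.70 × 3.6056 = 1.7587 mm/d
Over 30 days: 1.7587 × 30 = 52.761 mm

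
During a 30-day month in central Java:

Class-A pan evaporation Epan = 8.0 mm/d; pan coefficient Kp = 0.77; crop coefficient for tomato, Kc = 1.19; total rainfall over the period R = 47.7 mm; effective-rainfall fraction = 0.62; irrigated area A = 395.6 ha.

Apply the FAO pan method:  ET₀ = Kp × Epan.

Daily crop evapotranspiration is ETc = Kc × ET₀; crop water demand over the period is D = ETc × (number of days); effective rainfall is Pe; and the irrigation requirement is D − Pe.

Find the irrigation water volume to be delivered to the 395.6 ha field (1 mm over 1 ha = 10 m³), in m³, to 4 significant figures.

753000 m³

ET₀ = 0.77 × 8.0 = 6.1600 mm/d
ETc = Kc × ET₀ = 1.19 × 6.1600 = 7.3304 mm/d
Crop demand D = ETc × 30 d = 7.3304 × 30 = 219.912 mm
Pe = 0.62 × 47.7 = 29.574 mm
D − Pe = 219.912 − 29.574 = 190.338 mm
Volume = 190.338 mm × 395.6 ha × 10 = 752977.1 m³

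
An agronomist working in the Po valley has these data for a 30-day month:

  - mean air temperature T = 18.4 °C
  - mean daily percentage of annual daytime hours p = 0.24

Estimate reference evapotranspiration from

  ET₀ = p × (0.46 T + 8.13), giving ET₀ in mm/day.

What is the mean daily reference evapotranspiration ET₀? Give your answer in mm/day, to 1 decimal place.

ET₀ = 0.24 × (0.46 × 18.4 + 8.13) = 0.24 × 16.594 = 3.9826 mm/d

4.0 mm/day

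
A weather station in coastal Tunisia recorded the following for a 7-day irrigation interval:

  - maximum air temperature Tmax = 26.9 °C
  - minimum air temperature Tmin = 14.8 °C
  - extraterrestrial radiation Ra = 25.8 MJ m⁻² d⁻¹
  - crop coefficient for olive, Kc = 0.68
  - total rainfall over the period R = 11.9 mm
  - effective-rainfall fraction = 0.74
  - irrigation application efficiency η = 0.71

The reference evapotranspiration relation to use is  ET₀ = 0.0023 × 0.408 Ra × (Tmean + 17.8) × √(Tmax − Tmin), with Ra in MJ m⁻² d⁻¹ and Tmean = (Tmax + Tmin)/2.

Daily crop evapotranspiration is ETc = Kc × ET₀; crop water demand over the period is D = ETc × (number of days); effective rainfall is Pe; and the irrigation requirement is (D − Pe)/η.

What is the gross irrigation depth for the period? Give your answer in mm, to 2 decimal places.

9.42 mm

Tmean = (26.9 + 14.8)/2 = 20.85 °C
0.408 Ra = 0.408 × 25.8 = 10.5264 mm/d equivalent
ET₀ = 0.0023 × 10.5264 × (20.85 + 17.8) × √12.1 = 0.0023 × 10.5264 × 38.65 × 3.4785 = 3.2550 mm/d
ETc = Kc × ET₀ = 0.68 × 3.2550 = 2.2134 mm/d
Crop demand D = ETc × 7 d = 2.2134 × 7 = 15.494 mm
Pe = 0.74 × 11.9 = 8.806 mm
D − Pe = 15.494 − 8.806 = 6.688 mm
Gross irrigation = 6.688 / 0.71 = 9.420 mm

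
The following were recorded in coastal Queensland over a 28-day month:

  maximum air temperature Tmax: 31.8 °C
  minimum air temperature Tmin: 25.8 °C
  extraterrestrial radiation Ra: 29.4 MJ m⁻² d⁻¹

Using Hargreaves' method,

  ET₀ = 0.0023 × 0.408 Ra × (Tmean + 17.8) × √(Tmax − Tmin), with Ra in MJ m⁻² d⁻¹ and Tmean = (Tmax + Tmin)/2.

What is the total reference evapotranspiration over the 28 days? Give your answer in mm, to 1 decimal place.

Tmean = (31.8 + 25.8)/2 = 28.80 °C
0.408 Ra = 0.408 × 29.4 = 11.9952 mm/d equivalent
ET₀ = 0.0023 × 11.9952 × (28.80 + 17.8) × √6.0 = 0.0023 × 11.9952 × 46.60 × 2.4495 = 3.1492 mm/d
Over 28 days: 3.1492 × 28 = 88.178 mm

88.2 mm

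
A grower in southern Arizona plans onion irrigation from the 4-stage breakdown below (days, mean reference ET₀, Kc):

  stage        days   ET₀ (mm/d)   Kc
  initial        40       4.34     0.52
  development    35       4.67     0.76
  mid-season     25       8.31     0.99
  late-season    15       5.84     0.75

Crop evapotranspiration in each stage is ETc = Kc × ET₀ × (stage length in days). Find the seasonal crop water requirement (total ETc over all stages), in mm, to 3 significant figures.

486 mm

initial: 0.52 × 4.34 × 40 = 90.27 mm
development: 0.76 × 4.67 × 35 = 124.22 mm
mid-season: 0.99 × 8.31 × 25 = 205.67 mm
late-season: 0.75 × 5.84 × 15 = 65.70 mm
Seasonal total = 485.86 mm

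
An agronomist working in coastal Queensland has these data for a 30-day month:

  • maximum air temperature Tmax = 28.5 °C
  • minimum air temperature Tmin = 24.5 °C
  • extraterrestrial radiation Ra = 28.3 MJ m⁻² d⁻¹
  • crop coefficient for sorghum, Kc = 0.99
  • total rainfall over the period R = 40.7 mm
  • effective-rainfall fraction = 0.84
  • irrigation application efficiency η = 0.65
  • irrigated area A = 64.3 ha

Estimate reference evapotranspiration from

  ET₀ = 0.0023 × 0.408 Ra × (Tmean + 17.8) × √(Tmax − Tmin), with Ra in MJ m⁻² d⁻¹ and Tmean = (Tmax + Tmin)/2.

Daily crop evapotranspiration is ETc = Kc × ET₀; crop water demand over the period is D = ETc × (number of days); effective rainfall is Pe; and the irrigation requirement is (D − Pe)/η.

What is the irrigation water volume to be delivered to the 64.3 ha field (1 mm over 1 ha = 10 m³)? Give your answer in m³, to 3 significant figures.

35300 m³

Tmean = (28.5 + 24.5)/2 = 26.50 °C
0.408 Ra = 0.408 × 28.3 = 11.5464 mm/d equivalent
ET₀ = 0.0023 × 11.5464 × (26.50 + 17.8) × √4.0 = 0.0023 × 11.5464 × 44.30 × 2.0000 = 2.3529 mm/d
ETc = Kc × ET₀ = 0.99 × 2.3529 = 2.3294 mm/d
Crop demand D = ETc × 30 d = 2.3294 × 30 = 69.882 mm
Pe = 0.84 × 40.7 = 34.188 mm
D − Pe = 69.882 − 34.188 = 35.694 mm
Gross irrigation = 35.694 / 0.65 = 54.914 mm
Volume = 54.914 mm × 64.3 ha × 10 = 35309.7 m³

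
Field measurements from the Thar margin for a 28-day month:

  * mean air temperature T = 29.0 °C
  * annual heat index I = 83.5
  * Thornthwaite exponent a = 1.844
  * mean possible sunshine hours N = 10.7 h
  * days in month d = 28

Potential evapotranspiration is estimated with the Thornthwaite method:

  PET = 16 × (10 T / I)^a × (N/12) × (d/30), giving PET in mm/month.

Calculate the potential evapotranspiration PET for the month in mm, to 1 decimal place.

132.3 mm

10T/I = 10 × 29.0 / 83.5 = 3.4731
(10T/I)^a = 3.4731^1.844 = 9.9331
Uncorrected PET = 16 × 9.9331 = 158.930 mm
Correction = (N/12)(d/30) = (10.7/12)(28/30) = 0.8322
PET = 158.930 × 0.8322 = 132.262 mm/month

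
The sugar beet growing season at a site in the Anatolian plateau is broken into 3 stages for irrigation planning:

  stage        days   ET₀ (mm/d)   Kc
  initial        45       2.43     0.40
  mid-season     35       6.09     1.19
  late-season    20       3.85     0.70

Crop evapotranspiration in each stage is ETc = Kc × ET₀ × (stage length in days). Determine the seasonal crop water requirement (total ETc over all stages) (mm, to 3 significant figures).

351 mm

initial: 0.40 × 2.43 × 45 = 43.74 mm
mid-season: 1.19 × 6.09 × 35 = 253.65 mm
late-season: 0.70 × 3.85 × 20 = 53.90 mm
Seasonal total = 351.29 mm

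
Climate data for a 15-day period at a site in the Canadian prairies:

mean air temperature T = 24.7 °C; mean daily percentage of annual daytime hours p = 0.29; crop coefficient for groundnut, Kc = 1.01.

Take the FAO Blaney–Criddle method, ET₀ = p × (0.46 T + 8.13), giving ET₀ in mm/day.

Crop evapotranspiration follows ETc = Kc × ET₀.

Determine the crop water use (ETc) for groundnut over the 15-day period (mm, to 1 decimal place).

85.6 mm

ET₀ = 0.29 × (0.46 × 24.7 + 8.13) = 0.29 × 19.492 = 5.6527 mm/d
ETc = Kc × ET₀ = 1.01 × 5.6527 = 5.7092 mm/d
Over 15 days: 5.7092 × 15 = 85.638 mm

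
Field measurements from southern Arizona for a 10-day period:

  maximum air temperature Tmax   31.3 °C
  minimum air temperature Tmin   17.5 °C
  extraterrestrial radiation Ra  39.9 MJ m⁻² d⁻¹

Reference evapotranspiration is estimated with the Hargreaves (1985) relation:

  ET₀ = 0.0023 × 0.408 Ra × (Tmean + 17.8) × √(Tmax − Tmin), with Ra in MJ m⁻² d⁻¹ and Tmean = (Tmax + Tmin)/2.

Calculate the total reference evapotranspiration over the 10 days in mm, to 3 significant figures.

58.7 mm

Tmean = (31.3 + 17.5)/2 = 24.40 °C
0.408 Ra = 0.408 × 39.9 = 16.2792 mm/d equivalent
ET₀ = 0.0023 × 16.2792 × (24.40 + 17.8) × √13.8 = 0.0023 × 16.2792 × 42.20 × 3.7148 = 5.8696 mm/d
Over 10 days: 5.8696 × 10 = 58.696 mm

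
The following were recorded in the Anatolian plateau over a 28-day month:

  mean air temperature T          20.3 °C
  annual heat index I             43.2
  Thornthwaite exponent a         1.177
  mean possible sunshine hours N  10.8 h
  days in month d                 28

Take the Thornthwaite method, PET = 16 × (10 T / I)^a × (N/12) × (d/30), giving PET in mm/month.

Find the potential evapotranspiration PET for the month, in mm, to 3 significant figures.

83.1 mm

10T/I = 10 × 20.3 / 43.2 = 4.6991
(10T/I)^a = 4.6991^1.177 = 6.1796
Uncorrected PET = 16 × 6.1796 = 98.874 mm
Correction = (N/12)(d/30) = (10.8/12)(28/30) = 0.8400
PET = 98.874 × 0.8400 = 83.054 mm/month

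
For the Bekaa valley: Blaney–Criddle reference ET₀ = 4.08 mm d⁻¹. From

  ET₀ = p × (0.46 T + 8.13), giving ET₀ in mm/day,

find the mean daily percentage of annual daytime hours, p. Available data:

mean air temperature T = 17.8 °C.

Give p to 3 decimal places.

p = ET₀ / (0.46 T + 8.13) = 4.08 / (0.46 × 17.8 + 8.13) = 4.08 / 16.318 = 0.2500

0.250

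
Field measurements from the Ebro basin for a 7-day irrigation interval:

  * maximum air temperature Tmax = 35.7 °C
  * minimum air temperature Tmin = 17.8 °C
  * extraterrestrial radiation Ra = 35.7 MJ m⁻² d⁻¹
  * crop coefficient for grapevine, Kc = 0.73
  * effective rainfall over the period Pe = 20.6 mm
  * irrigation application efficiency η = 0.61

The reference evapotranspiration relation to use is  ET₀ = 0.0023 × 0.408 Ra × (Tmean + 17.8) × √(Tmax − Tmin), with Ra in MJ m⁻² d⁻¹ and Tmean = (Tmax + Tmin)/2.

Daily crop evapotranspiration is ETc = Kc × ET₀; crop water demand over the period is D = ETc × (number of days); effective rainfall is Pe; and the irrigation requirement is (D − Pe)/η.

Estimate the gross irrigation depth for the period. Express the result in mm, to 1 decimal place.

19.1 mm

Tmean = (35.7 + 17.8)/2 = 26.75 °C
0.408 Ra = 0.408 × 35.7 = 14.5656 mm/d equivalent
ET₀ = 0.0023 × 14.5656 × (26.75 + 17.8) × √17.9 = 0.0023 × 14.5656 × 44.55 × 4.2308 = 6.3143 mm/d
ETc = Kc × ET₀ = 0.73 × 6.3143 = 4.6094 mm/d
Crop demand D = ETc × 7 d = 4.6094 × 7 = 32.266 mm
D − Pe = 32.266 − 20.6 = 11.666 mm
Gross irrigation = 11.666 / 0.61 = 19.125 mm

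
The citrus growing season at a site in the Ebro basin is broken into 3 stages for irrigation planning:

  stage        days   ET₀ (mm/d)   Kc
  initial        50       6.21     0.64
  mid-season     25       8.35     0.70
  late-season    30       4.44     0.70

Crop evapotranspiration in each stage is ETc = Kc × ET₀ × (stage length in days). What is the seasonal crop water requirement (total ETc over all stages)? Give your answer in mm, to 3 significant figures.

initial: 0.64 × 6.21 × 50 = 198.72 mm
mid-season: 0.70 × 8.35 × 25 = 146.13 mm
late-season: 0.70 × 4.44 × 30 = 93.24 mm
Seasonal total = 438.09 mm

438 mm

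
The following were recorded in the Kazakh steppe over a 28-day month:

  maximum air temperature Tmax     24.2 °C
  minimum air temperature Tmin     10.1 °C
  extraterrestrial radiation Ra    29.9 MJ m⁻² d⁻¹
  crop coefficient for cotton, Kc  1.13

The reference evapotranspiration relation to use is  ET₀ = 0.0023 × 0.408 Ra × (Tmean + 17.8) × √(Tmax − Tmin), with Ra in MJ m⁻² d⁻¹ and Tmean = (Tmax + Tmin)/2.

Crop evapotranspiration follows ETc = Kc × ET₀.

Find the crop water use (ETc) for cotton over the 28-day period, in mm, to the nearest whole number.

Tmean = (24.2 + 10.1)/2 = 17.15 °C
0.408 Ra = 0.408 × 29.9 = 12.1992 mm/d equivalent
ET₀ = 0.0023 × 12.1992 × (17.15 + 17.8) × √14.1 = 0.0023 × 12.1992 × 34.95 × 3.7550 = 3.6823 mm/d
ETc = Kc × ET₀ = 1.13 × 3.6823 = 4.1610 mm/d
Over 28 days: 4.1610 × 28 = 116.508 mm

117 mm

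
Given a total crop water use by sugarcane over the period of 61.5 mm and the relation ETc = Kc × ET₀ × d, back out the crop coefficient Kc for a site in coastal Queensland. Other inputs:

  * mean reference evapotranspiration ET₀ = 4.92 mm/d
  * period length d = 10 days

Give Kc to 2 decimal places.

ETc = Kc × ET₀ × d  ⇒  Kc = ETc / (ET₀ × d)
Kc = 61.5 / (4.92 × 10) = 61.5 / 49.20 = 1.2500

1.25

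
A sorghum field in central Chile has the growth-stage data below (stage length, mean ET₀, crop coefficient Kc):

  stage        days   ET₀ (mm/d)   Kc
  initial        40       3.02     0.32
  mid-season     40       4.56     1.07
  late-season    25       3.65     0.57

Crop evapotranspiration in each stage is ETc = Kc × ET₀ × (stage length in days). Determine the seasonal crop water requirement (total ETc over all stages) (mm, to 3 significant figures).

initial: 0.32 × 3.02 × 40 = 38.66 mm
mid-season: 1.07 × 4.56 × 40 = 195.17 mm
late-season: 0.57 × 3.65 × 25 = 52.01 mm
Seasonal total = 285.84 mm

286 mm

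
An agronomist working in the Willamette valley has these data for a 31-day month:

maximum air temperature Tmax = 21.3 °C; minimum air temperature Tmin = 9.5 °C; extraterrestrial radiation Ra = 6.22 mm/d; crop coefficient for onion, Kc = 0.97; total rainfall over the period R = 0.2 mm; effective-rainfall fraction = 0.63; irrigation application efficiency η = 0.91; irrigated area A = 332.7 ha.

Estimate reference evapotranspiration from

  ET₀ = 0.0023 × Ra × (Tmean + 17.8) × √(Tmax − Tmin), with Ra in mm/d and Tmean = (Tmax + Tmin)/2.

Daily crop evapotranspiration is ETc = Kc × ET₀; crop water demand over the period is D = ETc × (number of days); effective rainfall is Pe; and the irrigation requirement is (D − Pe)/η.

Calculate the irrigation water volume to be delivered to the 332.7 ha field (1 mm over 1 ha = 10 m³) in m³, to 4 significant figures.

178900 m³

Tmean = (21.3 + 9.5)/2 = 15.40 °C
ET₀ = 0.0023 × 6.22 × (15.40 + 17.8) × √11.8 = 0.0023 × 6.22 × 33.20 × 3.4351 = 1.6315 mm/d
ETc = Kc × ET₀ = 0.97 × 1.6315 = 1.5826 mm/d
Crop demand D = ETc × 31 d = 1.5826 × 31 = 49.061 mm
Pe = 0.63 × 0.2 = 0.126 mm
D − Pe = 49.061 − 0.126 = 48.935 mm
Gross irrigation = 48.935 / 0.91 = 53.775 mm
Volume = 53.775 mm × 332.7 ha × 10 = 178909.4 m³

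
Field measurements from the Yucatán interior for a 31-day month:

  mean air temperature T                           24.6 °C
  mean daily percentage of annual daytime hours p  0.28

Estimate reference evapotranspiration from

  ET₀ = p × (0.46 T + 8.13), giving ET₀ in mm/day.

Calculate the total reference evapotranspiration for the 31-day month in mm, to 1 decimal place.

168.8 mm

ET₀ = 0.28 × (0.46 × 24.6 + 8.13) = 0.28 × 19.446 = 5.4449 mm/d
Monthly total = 5.4449 × 31 = 168.792 mm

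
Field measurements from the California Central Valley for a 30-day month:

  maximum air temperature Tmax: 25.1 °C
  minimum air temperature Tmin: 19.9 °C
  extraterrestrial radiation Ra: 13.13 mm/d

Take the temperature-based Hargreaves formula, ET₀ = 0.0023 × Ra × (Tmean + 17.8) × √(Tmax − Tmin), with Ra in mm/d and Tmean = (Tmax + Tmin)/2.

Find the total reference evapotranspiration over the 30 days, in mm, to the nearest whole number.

Tmean = (25.1 + 19.9)/2 = 22.50 °C
ET₀ = 0.0023 × 13.13 × (22.50 + 17.8) × √5.2 = 0.0023 × 13.13 × 40.30 × 2.2804 = 2.7753 mm/d
Over 30 days: 2.7753 × 30 = 83.259 mm

83 mm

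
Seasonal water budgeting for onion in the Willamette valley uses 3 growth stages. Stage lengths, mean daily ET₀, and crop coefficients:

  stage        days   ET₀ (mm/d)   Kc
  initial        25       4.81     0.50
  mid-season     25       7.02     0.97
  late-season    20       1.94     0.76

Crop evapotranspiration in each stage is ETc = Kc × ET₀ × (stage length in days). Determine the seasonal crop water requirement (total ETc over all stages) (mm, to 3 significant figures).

260 mm

initial: 0.50 × 4.81 × 25 = 60.13 mm
mid-season: 0.97 × 7.02 × 25 = 170.24 mm
late-season: 0.76 × 1.94 × 20 = 29.49 mm
Seasonal total = 259.86 mm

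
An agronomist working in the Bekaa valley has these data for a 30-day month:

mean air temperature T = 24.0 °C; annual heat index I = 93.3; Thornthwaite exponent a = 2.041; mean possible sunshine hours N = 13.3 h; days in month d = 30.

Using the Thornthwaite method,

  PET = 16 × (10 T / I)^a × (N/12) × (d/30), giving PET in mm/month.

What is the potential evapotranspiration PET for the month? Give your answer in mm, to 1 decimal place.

10T/I = 10 × 24.0 / 93.3 = 2.5723
(10T/I)^a = 2.5723^2.041 = 6.8781
Uncorrected PET = 16 × 6.8781 = 110.050 mm
Correction = (N/12)(d/30) = (13.3/12)(30/30) = 1.1083
PET = 110.050 × 1.1083 = 121.968 mm/month

122.0 mm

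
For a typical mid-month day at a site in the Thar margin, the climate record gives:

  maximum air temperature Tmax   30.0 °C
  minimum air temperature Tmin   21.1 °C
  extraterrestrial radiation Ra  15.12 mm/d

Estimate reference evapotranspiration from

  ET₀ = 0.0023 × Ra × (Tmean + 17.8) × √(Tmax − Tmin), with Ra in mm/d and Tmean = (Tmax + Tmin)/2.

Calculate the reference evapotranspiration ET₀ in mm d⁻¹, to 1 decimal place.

4.5 mm d⁻¹

Tmean = (30.0 + 21.1)/2 = 25.55 °C
ET₀ = 0.0023 × 15.12 × (25.55 + 17.8) × √8.9 = 0.0023 × 15.12 × 43.35 × 2.9833 = 4.4974 mm/d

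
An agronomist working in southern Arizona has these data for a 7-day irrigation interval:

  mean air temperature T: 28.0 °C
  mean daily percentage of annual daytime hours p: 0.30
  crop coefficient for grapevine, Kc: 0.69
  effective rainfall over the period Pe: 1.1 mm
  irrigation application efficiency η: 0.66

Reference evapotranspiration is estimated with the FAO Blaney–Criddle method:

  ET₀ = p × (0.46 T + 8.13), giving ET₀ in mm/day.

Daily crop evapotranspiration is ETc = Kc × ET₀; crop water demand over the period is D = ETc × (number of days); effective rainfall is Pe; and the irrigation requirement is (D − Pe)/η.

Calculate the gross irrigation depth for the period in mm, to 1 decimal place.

ET₀ = 0.30 × (0.46 × 28.0 + 8.13) = 0.30 × 21.010 = 6.3030 mm/d
ETc = Kc × ET₀ = 0.69 × 6.3030 = 4.3491 mm/d
Crop demand D = ETc × 7 d = 4.3491 × 7 = 30.444 mm
D − Pe = 30.444 − 1.1 = 29.344 mm
Gross irrigation = 29.344 / 0.66 = 44.461 mm

44.5 mm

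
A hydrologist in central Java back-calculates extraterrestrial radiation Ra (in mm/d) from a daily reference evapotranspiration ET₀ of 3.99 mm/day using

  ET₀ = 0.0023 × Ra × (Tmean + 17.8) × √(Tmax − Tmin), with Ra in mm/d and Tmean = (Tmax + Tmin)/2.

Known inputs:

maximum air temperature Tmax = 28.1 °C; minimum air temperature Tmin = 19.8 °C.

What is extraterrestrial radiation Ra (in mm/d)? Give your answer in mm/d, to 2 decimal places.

Tmean = 23.95 °C; √ΔT = 2.8810
Ra = ET₀ / [0.0023 × (Tmean+17.8) × √ΔT] = 3.99 / (0.0023 × 41.75 × 2.8810) = 14.423 mm/d

14.42 mm/d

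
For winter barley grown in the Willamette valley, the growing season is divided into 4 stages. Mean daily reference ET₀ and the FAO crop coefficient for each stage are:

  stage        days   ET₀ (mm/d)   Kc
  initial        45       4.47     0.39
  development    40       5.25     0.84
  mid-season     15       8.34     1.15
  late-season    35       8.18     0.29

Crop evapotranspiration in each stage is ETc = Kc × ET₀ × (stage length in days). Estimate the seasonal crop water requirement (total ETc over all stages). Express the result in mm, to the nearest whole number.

482 mm

initial: 0.39 × 4.47 × 45 = 78.45 mm
development: 0.84 × 5.25 × 40 = 176.40 mm
mid-season: 1.15 × 8.34 × 15 = 143.87 mm
late-season: 0.29 × 8.18 × 35 = 83.03 mm
Seasonal total = 481.75 mm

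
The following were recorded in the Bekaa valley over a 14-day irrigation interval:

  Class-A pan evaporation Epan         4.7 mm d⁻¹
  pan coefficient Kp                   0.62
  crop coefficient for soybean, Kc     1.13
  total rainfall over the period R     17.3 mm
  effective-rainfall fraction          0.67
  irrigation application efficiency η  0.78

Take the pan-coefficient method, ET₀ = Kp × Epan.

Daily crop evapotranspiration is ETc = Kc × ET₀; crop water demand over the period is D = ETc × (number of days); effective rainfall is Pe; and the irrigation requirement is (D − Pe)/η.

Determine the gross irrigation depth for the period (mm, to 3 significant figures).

44.2 mm

ET₀ = 0.62 × 4.7 = 2.9140 mm/d
ETc = Kc × ET₀ = 1.13 × 2.9140 = 3.2928 mm/d
Crop demand D = ETc × 14 d = 3.2928 × 14 = 46.099 mm
Pe = 0.67 × 17.3 = 11.591 mm
D − Pe = 46.099 − 11.591 = 34.508 mm
Gross irrigation = 34.508 / 0.78 = 44.241 mm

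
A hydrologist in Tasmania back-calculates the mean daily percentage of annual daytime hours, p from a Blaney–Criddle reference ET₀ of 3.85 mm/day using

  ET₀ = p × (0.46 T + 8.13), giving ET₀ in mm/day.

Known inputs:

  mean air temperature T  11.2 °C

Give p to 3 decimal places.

0.290

p = ET₀ / (0.46 T + 8.13) = 3.85 / (0.46 × 11.2 + 8.13) = 3.85 / 13.282 = 0.2899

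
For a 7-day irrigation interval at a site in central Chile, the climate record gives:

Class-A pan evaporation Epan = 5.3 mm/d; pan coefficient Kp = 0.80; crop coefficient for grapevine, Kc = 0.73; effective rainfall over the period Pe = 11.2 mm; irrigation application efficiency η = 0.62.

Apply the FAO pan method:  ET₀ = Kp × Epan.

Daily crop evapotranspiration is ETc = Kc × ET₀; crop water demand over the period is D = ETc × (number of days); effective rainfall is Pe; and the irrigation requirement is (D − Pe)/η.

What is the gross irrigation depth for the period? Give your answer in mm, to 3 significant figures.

ET₀ = 0.80 × 5.3 = 4.2400 mm/d
ETc = Kc × ET₀ = 0.73 × 4.2400 = 3.0952 mm/d
Crop demand D = ETc × 7 d = 3.0952 × 7 = 21.666 mm
D − Pe = 21.666 − 11.2 = 10.466 mm
Gross irrigation = 10.466 / 0.62 = 16.881 mm

16.9 mm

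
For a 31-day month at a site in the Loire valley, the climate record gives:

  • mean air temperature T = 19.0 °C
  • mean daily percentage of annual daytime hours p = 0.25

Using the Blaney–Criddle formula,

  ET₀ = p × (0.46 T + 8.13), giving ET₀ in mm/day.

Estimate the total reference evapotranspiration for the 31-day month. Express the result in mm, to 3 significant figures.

ET₀ = 0.25 × (0.46 × 19.0 + 8.13) = 0.25 × 16.870 = 4.2175 mm/d
Monthly total = 4.2175 × 31 = 130.743 mm

131 mm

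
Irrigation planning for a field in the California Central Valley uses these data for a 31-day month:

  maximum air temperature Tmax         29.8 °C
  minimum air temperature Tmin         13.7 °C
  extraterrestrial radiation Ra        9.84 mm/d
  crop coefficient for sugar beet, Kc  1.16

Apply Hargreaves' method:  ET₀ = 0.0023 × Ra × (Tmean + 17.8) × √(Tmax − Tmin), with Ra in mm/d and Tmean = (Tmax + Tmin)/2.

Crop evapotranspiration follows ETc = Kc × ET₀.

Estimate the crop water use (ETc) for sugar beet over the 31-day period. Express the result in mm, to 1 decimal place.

Tmean = (29.8 + 13.7)/2 = 21.75 °C
ET₀ = 0.0023 × 9.84 × (21.75 + 17.8) × √16.1 = 0.0023 × 9.84 × 39.55 × 4.0125 = 3.5916 mm/d
ETc = Kc × ET₀ = 1.16 × 3.5916 = 4.1663 mm/d
Over 31 days: 4.1663 × 31 = 129.155 mm

129.2 mm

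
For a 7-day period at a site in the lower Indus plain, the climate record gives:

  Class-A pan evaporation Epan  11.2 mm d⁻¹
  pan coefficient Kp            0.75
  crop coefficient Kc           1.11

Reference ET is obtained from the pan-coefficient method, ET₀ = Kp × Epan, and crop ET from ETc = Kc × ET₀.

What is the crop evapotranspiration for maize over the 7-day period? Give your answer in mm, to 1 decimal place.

ET₀ = 0.75 × 11.2 = 8.4000 mm/d
ETc = Kc × ET₀ = 1.11 × 8.4000 = 9.3240 mm/d
Over 7 days: 9.3240 × 7 = 65.268 mm

65.3 mm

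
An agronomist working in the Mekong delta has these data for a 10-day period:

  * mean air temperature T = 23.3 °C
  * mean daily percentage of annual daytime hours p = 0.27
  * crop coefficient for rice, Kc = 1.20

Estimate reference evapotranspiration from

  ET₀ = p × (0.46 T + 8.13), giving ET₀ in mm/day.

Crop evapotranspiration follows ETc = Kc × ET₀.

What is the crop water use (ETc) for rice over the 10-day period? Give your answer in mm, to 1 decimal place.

61.1 mm

ET₀ = 0.27 × (0.46 × 23.3 + 8.13) = 0.27 × 18.848 = 5.0890 mm/d
ETc = Kc × ET₀ = 1.20 × 5.0890 = 6.1068 mm/d
Over 10 days: 6.1068 × 10 = 61.068 mm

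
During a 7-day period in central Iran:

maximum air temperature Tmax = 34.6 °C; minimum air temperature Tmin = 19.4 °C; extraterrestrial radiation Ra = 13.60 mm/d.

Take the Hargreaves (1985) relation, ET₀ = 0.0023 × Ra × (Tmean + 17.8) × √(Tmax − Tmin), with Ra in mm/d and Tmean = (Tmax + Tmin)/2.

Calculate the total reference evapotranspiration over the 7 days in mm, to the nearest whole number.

Tmean = (34.6 + 19.4)/2 = 27.00 °C
ET₀ = 0.0023 × 13.60 × (27.00 + 17.8) × √15.2 = 0.0023 × 13.60 × 44.80 × 3.8987 = 5.4634 mm/d
Over 7 days: 5.4634 × 7 = 38.244 mm

38 mm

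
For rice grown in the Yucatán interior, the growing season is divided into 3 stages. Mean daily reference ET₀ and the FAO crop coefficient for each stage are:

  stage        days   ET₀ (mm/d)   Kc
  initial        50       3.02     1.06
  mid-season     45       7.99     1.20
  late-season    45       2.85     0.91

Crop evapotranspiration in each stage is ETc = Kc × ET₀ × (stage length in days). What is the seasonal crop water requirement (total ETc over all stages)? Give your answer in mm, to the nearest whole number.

708 mm

initial: 1.06 × 3.02 × 50 = 160.06 mm
mid-season: 1.20 × 7.99 × 45 = 431.46 mm
late-season: 0.91 × 2.85 × 45 = 116.71 mm
Seasonal total = 708.23 mm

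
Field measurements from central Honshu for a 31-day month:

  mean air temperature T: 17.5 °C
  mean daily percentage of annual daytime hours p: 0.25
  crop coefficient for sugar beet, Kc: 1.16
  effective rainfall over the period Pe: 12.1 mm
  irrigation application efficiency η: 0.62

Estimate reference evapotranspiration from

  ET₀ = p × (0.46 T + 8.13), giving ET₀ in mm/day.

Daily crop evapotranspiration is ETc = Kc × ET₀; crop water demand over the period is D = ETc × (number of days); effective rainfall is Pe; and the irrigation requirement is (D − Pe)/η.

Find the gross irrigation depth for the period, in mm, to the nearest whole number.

215 mm

ET₀ = 0.25 × (0.46 × 17.5 + 8.13) = 0.25 × 16.180 = 4.0450 mm/d
ETc = Kc × ET₀ = 1.16 × 4.0450 = 4.6922 mm/d
Crop demand D = ETc × 31 d = 4.6922 × 31 = 145.458 mm
D − Pe = 145.458 − 12.1 = 133.358 mm
Gross irrigation = 133.358 / 0.62 = 215.094 mm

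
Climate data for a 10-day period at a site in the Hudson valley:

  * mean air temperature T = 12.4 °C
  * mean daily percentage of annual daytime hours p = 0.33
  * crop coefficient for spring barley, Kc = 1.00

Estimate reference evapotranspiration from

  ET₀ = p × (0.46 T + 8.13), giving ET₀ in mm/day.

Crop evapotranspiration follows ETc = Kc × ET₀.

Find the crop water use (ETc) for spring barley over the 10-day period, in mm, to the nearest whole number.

46 mm

ET₀ = 0.33 × (0.46 × 12.4 + 8.13) = 0.33 × 13.834 = 4.5652 mm/d
ETc = Kc × ET₀ = 1.00 × 4.5652 = 4.5652 mm/d
Over 10 days: 4.5652 × 10 = 45.652 mm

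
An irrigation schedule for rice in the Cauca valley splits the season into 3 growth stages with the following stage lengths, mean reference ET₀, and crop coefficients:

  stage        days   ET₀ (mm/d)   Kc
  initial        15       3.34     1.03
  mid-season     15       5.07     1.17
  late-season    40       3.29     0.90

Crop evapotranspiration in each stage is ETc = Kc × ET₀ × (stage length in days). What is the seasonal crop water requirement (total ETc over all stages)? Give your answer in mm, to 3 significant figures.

initial: 1.03 × 3.34 × 15 = 51.60 mm
mid-season: 1.17 × 5.07 × 15 = 88.98 mm
late-season: 0.90 × 3.29 × 40 = 118.44 mm
Seasonal total = 259.02 mm

259 mm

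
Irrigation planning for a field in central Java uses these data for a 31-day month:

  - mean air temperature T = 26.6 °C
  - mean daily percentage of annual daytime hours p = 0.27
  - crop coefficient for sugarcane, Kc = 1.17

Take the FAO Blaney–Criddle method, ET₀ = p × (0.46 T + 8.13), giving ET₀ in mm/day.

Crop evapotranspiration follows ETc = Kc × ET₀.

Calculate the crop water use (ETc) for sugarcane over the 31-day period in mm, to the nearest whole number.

ET₀ = 0.27 × (0.46 × 26.6 + 8.13) = 0.27 × 20.366 = 5.4988 mm/d
ETc = Kc × ET₀ = 1.17 × 5.4988 = 6.4336 mm/d
Over 31 days: 6.4336 × 31 = 199.442 mm

199 mm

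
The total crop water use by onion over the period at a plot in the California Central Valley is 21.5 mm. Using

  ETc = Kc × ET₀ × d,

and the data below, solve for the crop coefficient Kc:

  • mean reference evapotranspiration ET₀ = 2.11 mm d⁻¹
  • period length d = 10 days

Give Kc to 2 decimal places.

ETc = Kc × ET₀ × d  ⇒  Kc = ETc / (ET₀ × d)
Kc = 21.5 / (2.11 × 10) = 21.5 / 21.10 = 1.0190

1.02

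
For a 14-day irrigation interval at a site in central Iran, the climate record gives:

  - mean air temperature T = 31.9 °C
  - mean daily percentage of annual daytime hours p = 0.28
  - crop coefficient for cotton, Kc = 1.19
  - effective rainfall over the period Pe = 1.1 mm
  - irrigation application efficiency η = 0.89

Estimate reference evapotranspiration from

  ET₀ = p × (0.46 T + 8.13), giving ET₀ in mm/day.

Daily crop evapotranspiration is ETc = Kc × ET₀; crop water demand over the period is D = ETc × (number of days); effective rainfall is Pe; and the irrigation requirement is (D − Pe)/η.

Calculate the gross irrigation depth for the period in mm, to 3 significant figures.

ET₀ = 0.28 × (0.46 × 31.9 + 8.13) = 0.28 × 22.804 = 6.3851 mm/d
ETc = Kc × ET₀ = 1.19 × 6.3851 = 7.5983 mm/d
Crop demand D = ETc × 14 d = 7.5983 × 14 = 106.376 mm
D − Pe = 106.376 − 1.1 = 105.276 mm
Gross irrigation = 105.276 / 0.89 = 118.288 mm

118 mm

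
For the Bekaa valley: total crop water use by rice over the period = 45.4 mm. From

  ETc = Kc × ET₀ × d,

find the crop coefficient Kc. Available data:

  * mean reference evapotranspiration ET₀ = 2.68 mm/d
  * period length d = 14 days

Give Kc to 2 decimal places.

ETc = Kc × ET₀ × d  ⇒  Kc = ETc / (ET₀ × d)
Kc = 45.4 / (2.68 × 14) = 45.4 / 37.52 = 1.2100

1.21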